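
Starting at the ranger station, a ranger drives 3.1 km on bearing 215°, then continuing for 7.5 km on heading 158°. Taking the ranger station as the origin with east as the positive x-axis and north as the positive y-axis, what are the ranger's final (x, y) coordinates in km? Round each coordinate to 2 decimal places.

Leg 1 (215°, 3.1 km): east 3.1 sin 215° = -1.78, north 3.1 cos 215° = -2.54
Leg 2 (158°, 7.5 km): east 7.5 sin 158° = 2.81, north 7.5 cos 158° = -6.95
Summing: 1.03 km east, -9.49 km north → (1.03, -9.49).

(1.03, -9.49)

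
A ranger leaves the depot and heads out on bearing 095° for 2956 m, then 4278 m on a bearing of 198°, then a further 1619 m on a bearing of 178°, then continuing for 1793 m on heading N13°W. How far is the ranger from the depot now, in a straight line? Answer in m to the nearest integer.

Leg 1 (095°, 2956 m): east 2956 sin 95° = 2944.75, north 2956 cos 95° = -257.63
Leg 2 (198°, 4278 m): east 4278 sin 198° = -1321.97, north 4278 cos 198° = -4068.62
Leg 3 (178°, 1619 m): east 1619 sin 178° = 56.50, north 1619 cos 178° = -1618.01
Leg 4 (N13°W, 1793 m): east 1793 sin 347° = -403.34, north 1793 cos 347° = 1747.05
Net: 1275.94 east, -4197.22 north. Distance = √((1275.94)² + (-4197.22)²) = 4386.877 m.

4387 m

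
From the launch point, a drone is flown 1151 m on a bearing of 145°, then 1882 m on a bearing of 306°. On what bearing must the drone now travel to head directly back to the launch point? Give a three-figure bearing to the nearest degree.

101°

Leg 1 (145°, 1151 m): east 1151 sin 145° = 660.19, north 1151 cos 145° = -942.84
Leg 2 (306°, 1882 m): east 1882 sin 306° = -1522.57, north 1882 cos 306° = 1106.21
Net displacement: -862.38 east, 163.37 north. Direction back to start is (862.38, -163.37): bearing = atan2(862.38, -163.37) mod 360° = 100.73° ≈ 101°.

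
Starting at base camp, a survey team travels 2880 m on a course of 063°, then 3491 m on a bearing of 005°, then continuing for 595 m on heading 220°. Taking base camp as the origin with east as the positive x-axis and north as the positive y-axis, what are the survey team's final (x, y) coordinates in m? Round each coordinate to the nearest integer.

(2488, 4329)

Leg 1 (063°, 2880 m): east 2880 sin 63° = 2566.10, north 2880 cos 63° = 1307.49
Leg 2 (005°, 3491 m): east 3491 sin 5° = 304.26, north 3491 cos 5° = 3477.72
Leg 3 (220°, 595 m): east 595 sin 220° = -382.46, north 595 cos 220° = -455.80
Summing: 2487.90 m east, 4329.41 m north → (2488, 4329).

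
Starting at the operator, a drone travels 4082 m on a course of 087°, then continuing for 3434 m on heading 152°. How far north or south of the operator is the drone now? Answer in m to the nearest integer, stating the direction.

2818 m south

Leg 1 (087°, 4082 m): east 4082 sin 87° = 4076.41, north 4082 cos 87° = 213.64
Leg 2 (152°, 3434 m): east 3434 sin 152° = 1612.17, north 3434 cos 152° = -3032.04
Net north component: -2818.41 m.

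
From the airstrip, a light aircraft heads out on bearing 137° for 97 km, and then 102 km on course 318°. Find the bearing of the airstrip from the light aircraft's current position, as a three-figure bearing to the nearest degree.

157°

Leg 1 (137°, 97 km): east 97 sin 137° = 66.15, north 97 cos 137° = -70.94
Leg 2 (318°, 102 km): east 102 sin 318° = -68.25, north 102 cos 318° = 75.80
Net displacement: -2.10 east, 4.86 north. Direction back to start is (2.10, -4.86): bearing = atan2(2.10, -4.86) mod 360° = 156.65° ≈ 157°.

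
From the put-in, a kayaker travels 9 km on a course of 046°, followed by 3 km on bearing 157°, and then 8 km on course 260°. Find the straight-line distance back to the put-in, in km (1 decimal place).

2.1 km

Leg 1 (046°, 9 km): east 9 sin 46° = 6.47, north 9 cos 46° = 6.25
Leg 2 (157°, 3 km): east 3 sin 157° = 1.17, north 3 cos 157° = -2.76
Leg 3 (260°, 8 km): east 8 sin 260° = -7.88, north 8 cos 260° = -1.39
Net: -0.23 east, 2.10 north. Distance = √((-0.23)² + (2.10)²) = 2.114 km.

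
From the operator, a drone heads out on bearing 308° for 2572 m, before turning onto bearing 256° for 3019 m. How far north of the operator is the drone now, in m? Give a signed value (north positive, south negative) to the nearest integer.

Leg 1 (308°, 2572 m): east 2572 sin 308° = -2026.76, north 2572 cos 308° = 1583.48
Leg 2 (256°, 3019 m): east 3019 sin 256° = -2929.32, north 3019 cos 256° = -730.36
Net north component: 853.12 m.

853 m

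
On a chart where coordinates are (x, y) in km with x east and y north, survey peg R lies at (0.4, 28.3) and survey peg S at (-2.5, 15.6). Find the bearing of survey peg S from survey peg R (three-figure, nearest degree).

193°

Δeast = -2.5 − 0.4 = -2.90; Δnorth = 15.6 − 28.3 = -12.70.
Bearing = atan2(Δeast, Δnorth) mod 360° = 192.86° ≈ 193°.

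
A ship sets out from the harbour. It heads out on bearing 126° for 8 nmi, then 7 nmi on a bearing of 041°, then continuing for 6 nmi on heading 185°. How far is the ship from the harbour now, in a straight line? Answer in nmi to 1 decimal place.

11.8 nmi

Leg 1 (126°, 8 nmi): east 8 sin 126° = 6.47, north 8 cos 126° = -4.70
Leg 2 (041°, 7 nmi): east 7 sin 41° = 4.59, north 7 cos 41° = 5.28
Leg 3 (185°, 6 nmi): east 6 sin 185° = -0.52, north 6 cos 185° = -5.98
Net: 10.54 east, -5.40 north. Distance = √((10.54)² + (-5.40)²) = 11.843 nmi.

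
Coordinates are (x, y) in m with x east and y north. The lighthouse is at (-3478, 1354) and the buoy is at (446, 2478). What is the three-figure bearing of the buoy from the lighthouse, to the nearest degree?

Δeast = 446 − -3478 = 3924.00; Δnorth = 2478 − 1354 = 1124.00.
Bearing = atan2(Δeast, Δnorth) mod 360° = 74.02° ≈ 074°.

074°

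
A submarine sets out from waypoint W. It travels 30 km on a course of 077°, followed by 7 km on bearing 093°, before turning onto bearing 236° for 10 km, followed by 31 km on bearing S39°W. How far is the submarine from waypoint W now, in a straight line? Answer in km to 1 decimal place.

24.8 km

Leg 1 (077°, 30 km): east 30 sin 77° = 29.23, north 30 cos 77° = 6.75
Leg 2 (093°, 7 km): east 7 sin 93° = 6.99, north 7 cos 93° = -0.37
Leg 3 (236°, 10 km): east 10 sin 236° = -8.29, north 10 cos 236° = -5.59
Leg 4 (S39°W, 31 km): east 31 sin 219° = -19.51, north 31 cos 219° = -24.09
Net: 8.42 east, -23.30 north. Distance = √((8.42)² + (-23.30)²) = 24.777 km.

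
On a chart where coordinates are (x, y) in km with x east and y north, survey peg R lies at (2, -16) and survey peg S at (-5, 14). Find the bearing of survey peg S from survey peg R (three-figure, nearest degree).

347°

Δeast = -5 − 2 = -7.00; Δnorth = 14 − -16 = 30.00.
Bearing = atan2(Δeast, Δnorth) mod 360° = 346.87° ≈ 347°.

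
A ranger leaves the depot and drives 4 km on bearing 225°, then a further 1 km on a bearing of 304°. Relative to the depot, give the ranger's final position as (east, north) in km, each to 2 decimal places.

(-3.66, -2.27)

Leg 1 (225°, 4 km): east 4 sin 225° = -2.83, north 4 cos 225° = -2.83
Leg 2 (304°, 1 km): east 1 sin 304° = -0.83, north 1 cos 304° = 0.56
Summing: -3.66 km east, -2.27 km north → (-3.66, -2.27).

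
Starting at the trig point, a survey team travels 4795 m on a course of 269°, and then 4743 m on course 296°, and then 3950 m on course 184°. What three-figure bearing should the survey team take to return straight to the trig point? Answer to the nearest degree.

Leg 1 (269°, 4795 m): east 4795 sin 269° = -4794.27, north 4795 cos 269° = -83.68
Leg 2 (296°, 4743 m): east 4743 sin 296° = -4262.98, north 4743 cos 296° = 2079.19
Leg 3 (184°, 3950 m): east 3950 sin 184° = -275.54, north 3950 cos 184° = -3940.38
Net displacement: -9332.79 east, -1944.87 north. Direction back to start is (9332.79, 1944.87): bearing = atan2(9332.79, 1944.87) mod 360° = 78.23° ≈ 078°.

078°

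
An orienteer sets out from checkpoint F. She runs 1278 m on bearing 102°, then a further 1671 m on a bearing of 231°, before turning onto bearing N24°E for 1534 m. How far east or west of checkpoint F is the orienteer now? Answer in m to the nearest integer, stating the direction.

575 m east

Leg 1 (102°, 1278 m): east 1278 sin 102° = 1250.07, north 1278 cos 102° = -265.71
Leg 2 (231°, 1671 m): east 1671 sin 231° = -1298.61, north 1671 cos 231° = -1051.59
Leg 3 (N24°E, 1534 m): east 1534 sin 24° = 623.93, north 1534 cos 24° = 1401.38
Net east component: 575.40 m.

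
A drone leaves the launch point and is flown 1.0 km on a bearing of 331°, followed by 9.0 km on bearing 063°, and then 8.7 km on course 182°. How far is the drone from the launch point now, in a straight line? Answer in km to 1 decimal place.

8.1 km

Leg 1 (331°, 1.0 km): east 1.0 sin 331° = -0.48, north 1.0 cos 331° = 0.87
Leg 2 (063°, 9.0 km): east 9.0 sin 63° = 8.02, north 9.0 cos 63° = 4.09
Leg 3 (182°, 8.7 km): east 8.7 sin 182° = -0.30, north 8.7 cos 182° = -8.69
Net: 7.23 east, -3.73 north. Distance = √((7.23)² + (-3.73)²) = 8.138 km.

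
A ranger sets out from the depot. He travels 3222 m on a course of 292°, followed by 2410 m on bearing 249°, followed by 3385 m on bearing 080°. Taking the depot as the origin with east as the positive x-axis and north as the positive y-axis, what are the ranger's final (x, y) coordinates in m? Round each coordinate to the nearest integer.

Leg 1 (292°, 3222 m): east 3222 sin 292° = -2987.39, north 3222 cos 292° = 1206.98
Leg 2 (249°, 2410 m): east 2410 sin 249° = -2249.93, north 2410 cos 249° = -863.67
Leg 3 (080°, 3385 m): east 3385 sin 80° = 3333.57, north 3385 cos 80° = 587.80
Summing: -1903.74 m east, 931.11 m north → (-1904, 931).

(-1904, 931)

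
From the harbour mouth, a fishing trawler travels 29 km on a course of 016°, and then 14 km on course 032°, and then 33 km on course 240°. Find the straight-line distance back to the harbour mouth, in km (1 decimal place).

Leg 1 (016°, 29 km): east 29 sin 16° = 7.99, north 29 cos 16° = 27.88
Leg 2 (032°, 14 km): east 14 sin 32° = 7.42, north 14 cos 32° = 11.87
Leg 3 (240°, 33 km): east 33 sin 240° = -28.58, north 33 cos 240° = -16.50
Net: -13.17 east, 23.25 north. Distance = √((-13.17)² + (23.25)²) = 26.719 km.

26.7 km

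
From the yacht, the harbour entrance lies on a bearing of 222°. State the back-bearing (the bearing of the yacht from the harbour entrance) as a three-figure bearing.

Back-bearing = 222° − 180° = 042°.

042°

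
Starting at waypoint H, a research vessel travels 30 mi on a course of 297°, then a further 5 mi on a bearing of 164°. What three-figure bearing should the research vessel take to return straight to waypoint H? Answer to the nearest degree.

Leg 1 (297°, 30 mi): east 30 sin 297° = -26.73, north 30 cos 297° = 13.62
Leg 2 (164°, 5 mi): east 5 sin 164° = 1.38, north 5 cos 164° = -4.81
Net displacement: -25.35 east, 8.81 north. Direction back to start is (25.35, -8.81): bearing = atan2(25.35, -8.81) mod 360° = 109.17° ≈ 109°.

109°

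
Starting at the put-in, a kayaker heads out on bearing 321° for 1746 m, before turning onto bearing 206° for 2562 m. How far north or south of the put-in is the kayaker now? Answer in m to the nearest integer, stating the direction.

946 m south

Leg 1 (321°, 1746 m): east 1746 sin 321° = -1098.79, north 1746 cos 321° = 1356.90
Leg 2 (206°, 2562 m): east 2562 sin 206° = -1123.11, north 2562 cos 206° = -2302.71
Net north component: -945.81 m.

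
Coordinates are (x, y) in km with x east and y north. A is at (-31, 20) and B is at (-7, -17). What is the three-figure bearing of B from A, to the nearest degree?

Δeast = -7 − -31 = 24.00; Δnorth = -17 − 20 = -37.00.
Bearing = atan2(Δeast, Δnorth) mod 360° = 147.03° ≈ 147°.

147°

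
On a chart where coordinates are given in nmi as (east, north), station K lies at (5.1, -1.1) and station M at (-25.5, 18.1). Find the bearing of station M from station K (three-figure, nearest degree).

302°

Δeast = -25.5 − 5.1 = -30.60; Δnorth = 18.1 − -1.1 = 19.20.
Bearing = atan2(Δeast, Δnorth) mod 360° = 302.11° ≈ 302°.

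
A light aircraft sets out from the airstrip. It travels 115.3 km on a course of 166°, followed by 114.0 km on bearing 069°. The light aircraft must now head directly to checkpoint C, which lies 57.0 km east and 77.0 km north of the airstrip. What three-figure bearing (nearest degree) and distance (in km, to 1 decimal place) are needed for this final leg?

332°, 167.0 km

Leg 1 (166°, 115.3 km): east 115.3 sin 166° = 27.89, north 115.3 cos 166° = -111.88
Leg 2 (069°, 114.0 km): east 114.0 sin 69° = 106.43, north 114.0 cos 69° = 40.85
Current position: (134.32, -71.02). Target: (57.0, 77.0). Remaining: Δeast = -77.32, Δnorth = 148.02.
Bearing = atan2(-77.32, 148.02) mod 360° = 332.42°; distance = √((-77.32)² + (148.02)²) = 167.000 km.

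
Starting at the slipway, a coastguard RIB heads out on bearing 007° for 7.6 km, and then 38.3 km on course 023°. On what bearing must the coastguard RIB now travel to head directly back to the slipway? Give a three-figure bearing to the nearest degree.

200°

Leg 1 (007°, 7.6 km): east 7.6 sin 7° = 0.93, north 7.6 cos 7° = 7.54
Leg 2 (023°, 38.3 km): east 38.3 sin 23° = 14.97, north 38.3 cos 23° = 35.26
Net displacement: 15.89 east, 42.80 north. Direction back to start is (-15.89, -42.80): bearing = atan2(-15.89, -42.80) mod 360° = 200.37° ≈ 200°.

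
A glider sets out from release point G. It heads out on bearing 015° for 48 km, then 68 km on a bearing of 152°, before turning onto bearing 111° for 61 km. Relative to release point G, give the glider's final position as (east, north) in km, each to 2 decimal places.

(101.30, -35.54)

Leg 1 (015°, 48 km): east 48 sin 15° = 12.42, north 48 cos 15° = 46.36
Leg 2 (152°, 68 km): east 68 sin 152° = 31.92, north 68 cos 152° = -60.04
Leg 3 (111°, 61 km): east 61 sin 111° = 56.95, north 61 cos 111° = -21.86
Summing: 101.30 km east, -35.54 km north → (101.30, -35.54).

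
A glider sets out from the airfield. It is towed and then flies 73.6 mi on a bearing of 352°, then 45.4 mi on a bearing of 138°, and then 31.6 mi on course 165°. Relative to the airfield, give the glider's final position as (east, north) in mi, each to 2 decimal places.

(28.31, 8.62)

Leg 1 (352°, 73.6 mi): east 73.6 sin 352° = -10.24, north 73.6 cos 352° = 72.88
Leg 2 (138°, 45.4 mi): east 45.4 sin 138° = 30.38, north 45.4 cos 138° = -33.74
Leg 3 (165°, 31.6 mi): east 31.6 sin 165° = 8.18, north 31.6 cos 165° = -30.52
Summing: 28.31 mi east, 8.62 mi north → (28.31, 8.62).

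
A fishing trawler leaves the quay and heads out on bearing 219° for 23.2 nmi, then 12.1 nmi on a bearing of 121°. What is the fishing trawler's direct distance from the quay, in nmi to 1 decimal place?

Leg 1 (219°, 23.2 nmi): east 23.2 sin 219° = -14.60, north 23.2 cos 219° = -18.03
Leg 2 (121°, 12.1 nmi): east 12.1 sin 121° = 10.37, north 12.1 cos 121° = -6.23
Net: -4.23 east, -24.26 north. Distance = √((-4.23)² + (-24.26)²) = 24.627 nmi.

24.6 nmi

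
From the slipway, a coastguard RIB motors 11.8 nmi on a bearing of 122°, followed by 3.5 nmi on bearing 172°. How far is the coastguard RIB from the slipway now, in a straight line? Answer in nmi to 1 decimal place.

14.3 nmi

Leg 1 (122°, 11.8 nmi): east 11.8 sin 122° = 10.01, north 11.8 cos 122° = -6.25
Leg 2 (172°, 3.5 nmi): east 3.5 sin 172° = 0.49, north 3.5 cos 172° = -3.47
Net: 10.49 east, -9.72 north. Distance = √((10.49)² + (-9.72)²) = 14.303 nmi.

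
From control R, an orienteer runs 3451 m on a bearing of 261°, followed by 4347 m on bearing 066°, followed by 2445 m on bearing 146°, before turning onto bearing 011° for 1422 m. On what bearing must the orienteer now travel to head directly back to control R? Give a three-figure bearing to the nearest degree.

Leg 1 (261°, 3451 m): east 3451 sin 261° = -3408.51, north 3451 cos 261° = -539.86
Leg 2 (066°, 4347 m): east 4347 sin 66° = 3971.18, north 4347 cos 66° = 1768.08
Leg 3 (146°, 2445 m): east 2445 sin 146° = 1367.23, north 2445 cos 146° = -2027.00
Leg 4 (011°, 1422 m): east 1422 sin 11° = 271.33, north 1422 cos 11° = 1395.87
Net displacement: 2201.23 east, 597.11 north. Direction back to start is (-2201.23, -597.11): bearing = atan2(-2201.23, -597.11) mod 360° = 254.82° ≈ 255°.

255°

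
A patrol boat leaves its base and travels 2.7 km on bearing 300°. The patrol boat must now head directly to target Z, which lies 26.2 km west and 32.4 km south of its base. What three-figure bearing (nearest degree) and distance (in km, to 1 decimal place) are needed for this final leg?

215°, 41.3 km

Leg 1 (300°, 2.7 km): east 2.7 sin 300° = -2.34, north 2.7 cos 300° = 1.35
Current position: (-2.34, 1.35). Target: (-26.2, -32.4). Remaining: Δeast = -23.86, Δnorth = -33.75.
Bearing = atan2(-23.86, -33.75) mod 360° = 215.26°; distance = √((-23.86)² + (-33.75)²) = 41.333 km.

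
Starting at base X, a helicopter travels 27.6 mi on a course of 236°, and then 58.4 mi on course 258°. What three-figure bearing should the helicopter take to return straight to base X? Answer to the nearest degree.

071°

Leg 1 (236°, 27.6 mi): east 27.6 sin 236° = -22.88, north 27.6 cos 236° = -15.43
Leg 2 (258°, 58.4 mi): east 58.4 sin 258° = -57.12, north 58.4 cos 258° = -12.14
Net displacement: -80.01 east, -27.58 north. Direction back to start is (80.01, 27.58): bearing = atan2(80.01, 27.58) mod 360° = 70.98° ≈ 071°.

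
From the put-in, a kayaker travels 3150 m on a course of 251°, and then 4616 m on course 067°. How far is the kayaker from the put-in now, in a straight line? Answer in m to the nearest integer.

1490 m

Leg 1 (251°, 3150 m): east 3150 sin 251° = -2978.38, north 3150 cos 251° = -1025.54
Leg 2 (067°, 4616 m): east 4616 sin 67° = 4249.05, north 4616 cos 67° = 1803.61
Net: 1270.67 east, 778.08 north. Distance = √((1270.67)² + (778.08)²) = 1489.965 m.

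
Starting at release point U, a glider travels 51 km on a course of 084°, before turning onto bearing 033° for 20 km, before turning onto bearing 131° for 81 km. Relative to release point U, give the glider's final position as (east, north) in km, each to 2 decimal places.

Leg 1 (084°, 51 km): east 51 sin 84° = 50.72, north 51 cos 84° = 5.33
Leg 2 (033°, 20 km): east 20 sin 33° = 10.89, north 20 cos 33° = 16.77
Leg 3 (131°, 81 km): east 81 sin 131° = 61.13, north 81 cos 131° = -53.14
Summing: 122.74 km east, -31.04 km north → (122.74, -31.04).

(122.74, -31.04)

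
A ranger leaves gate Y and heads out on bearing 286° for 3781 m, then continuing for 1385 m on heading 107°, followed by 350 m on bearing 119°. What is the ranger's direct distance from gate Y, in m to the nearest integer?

Leg 1 (286°, 3781 m): east 3781 sin 286° = -3634.53, north 3781 cos 286° = 1042.18
Leg 2 (107°, 1385 m): east 1385 sin 107° = 1324.48, north 1385 cos 107° = -404.93
Leg 3 (119°, 350 m): east 350 sin 119° = 306.12, north 350 cos 119° = -169.68
Net: -2003.93 east, 467.57 north. Distance = √((-2003.93)² + (467.57)²) = 2057.756 m.

2058 m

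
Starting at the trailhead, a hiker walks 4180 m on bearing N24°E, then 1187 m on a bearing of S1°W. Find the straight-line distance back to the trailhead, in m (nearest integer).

Leg 1 (N24°E, 4180 m): east 4180 sin 24° = 1700.16, north 4180 cos 24° = 3818.62
Leg 2 (S1°W, 1187 m): east 1187 sin 181° = -20.72, north 1187 cos 181° = -1186.82
Net: 1679.44 east, 2631.80 north. Distance = √((1679.44)² + (2631.80)²) = 3122.003 m.

3122 m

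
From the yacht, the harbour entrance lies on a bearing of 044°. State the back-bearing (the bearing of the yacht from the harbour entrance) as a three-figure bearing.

224°

Back-bearing = 044° + 180° = 224°.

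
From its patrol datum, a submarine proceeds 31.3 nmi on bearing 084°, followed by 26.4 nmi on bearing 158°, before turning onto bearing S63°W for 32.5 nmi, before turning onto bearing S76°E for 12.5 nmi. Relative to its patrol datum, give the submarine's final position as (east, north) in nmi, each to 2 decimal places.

(24.19, -38.98)

Leg 1 (084°, 31.3 nmi): east 31.3 sin 84° = 31.13, north 31.3 cos 84° = 3.27
Leg 2 (158°, 26.4 nmi): east 26.4 sin 158° = 9.89, north 26.4 cos 158° = -24.48
Leg 3 (S63°W, 32.5 nmi): east 32.5 sin 243° = -28.96, north 32.5 cos 243° = -14.75
Leg 4 (S76°E, 12.5 nmi): east 12.5 sin 104° = 12.13, north 12.5 cos 104° = -3.02
Summing: 24.19 nmi east, -38.98 nmi north → (24.19, -38.98).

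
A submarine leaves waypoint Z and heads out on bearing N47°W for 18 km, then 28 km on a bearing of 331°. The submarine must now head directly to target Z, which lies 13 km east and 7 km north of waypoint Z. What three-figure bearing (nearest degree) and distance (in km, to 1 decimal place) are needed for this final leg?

127°, 49.7 km

Leg 1 (N47°W, 18 km): east 18 sin 313° = -13.16, north 18 cos 313° = 12.28
Leg 2 (331°, 28 km): east 28 sin 331° = -13.57, north 28 cos 331° = 24.49
Current position: (-26.74, 36.77). Target: (13, 7). Remaining: Δeast = 39.74, Δnorth = -29.77.
Bearing = atan2(39.74, -29.77) mod 360° = 126.83°; distance = √((39.74)² + (-29.77)²) = 49.650 km.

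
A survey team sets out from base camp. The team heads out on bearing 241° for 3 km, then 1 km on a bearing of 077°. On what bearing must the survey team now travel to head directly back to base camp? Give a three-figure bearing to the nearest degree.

Leg 1 (241°, 3 km): east 3 sin 241° = -2.62, north 3 cos 241° = -1.45
Leg 2 (077°, 1 km): east 1 sin 77° = 0.97, north 1 cos 77° = 0.22
Net displacement: -1.65 east, -1.23 north. Direction back to start is (1.65, 1.23): bearing = atan2(1.65, 1.23) mod 360° = 53.30° ≈ 053°.

053°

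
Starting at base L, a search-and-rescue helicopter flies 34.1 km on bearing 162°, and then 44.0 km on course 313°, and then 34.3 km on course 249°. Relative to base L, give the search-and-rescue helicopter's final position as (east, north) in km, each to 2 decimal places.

(-53.66, -14.72)

Leg 1 (162°, 34.1 km): east 34.1 sin 162° = 10.54, north 34.1 cos 162° = -32.43
Leg 2 (313°, 44.0 km): east 44.0 sin 313° = -32.18, north 44.0 cos 313° = 30.01
Leg 3 (249°, 34.3 km): east 34.3 sin 249° = -32.02, north 34.3 cos 249° = -12.29
Summing: -53.66 km east, -14.72 km north → (-53.66, -14.72).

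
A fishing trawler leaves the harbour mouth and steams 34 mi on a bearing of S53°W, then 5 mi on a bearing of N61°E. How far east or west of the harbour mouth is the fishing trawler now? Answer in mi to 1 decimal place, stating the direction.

22.8 mi west

Leg 1 (S53°W, 34 mi): east 34 sin 233° = -27.15, north 34 cos 233° = -20.46
Leg 2 (N61°E, 5 mi): east 5 sin 61° = 4.37, north 5 cos 61° = 2.42
Net east component: -22.78 mi.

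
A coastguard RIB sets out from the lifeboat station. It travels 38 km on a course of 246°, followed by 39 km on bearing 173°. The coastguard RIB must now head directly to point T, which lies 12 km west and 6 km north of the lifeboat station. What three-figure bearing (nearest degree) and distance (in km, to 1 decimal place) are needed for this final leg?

017°, 62.8 km

Leg 1 (246°, 38 km): east 38 sin 246° = -34.71, north 38 cos 246° = -15.46
Leg 2 (173°, 39 km): east 39 sin 173° = 4.75, north 39 cos 173° = -38.71
Current position: (-29.96, -54.17). Target: (-12, 6). Remaining: Δeast = 17.96, Δnorth = 60.17.
Bearing = atan2(17.96, 60.17) mod 360° = 16.62°; distance = √((17.96)² + (60.17)²) = 62.789 km.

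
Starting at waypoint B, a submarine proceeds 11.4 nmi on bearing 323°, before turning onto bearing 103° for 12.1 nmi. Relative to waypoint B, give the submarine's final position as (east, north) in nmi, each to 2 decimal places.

(4.93, 6.38)

Leg 1 (323°, 11.4 nmi): east 11.4 sin 323° = -6.86, north 11.4 cos 323° = 9.10
Leg 2 (103°, 12.1 nmi): east 12.1 sin 103° = 11.79, north 12.1 cos 103° = -2.72
Summing: 4.93 nmi east, 6.38 nmi north → (4.93, 6.38).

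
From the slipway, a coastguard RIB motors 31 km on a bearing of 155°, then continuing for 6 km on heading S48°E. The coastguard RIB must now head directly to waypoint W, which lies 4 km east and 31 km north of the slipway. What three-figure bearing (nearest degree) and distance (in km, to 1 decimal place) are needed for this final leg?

Leg 1 (155°, 31 km): east 31 sin 155° = 13.10, north 31 cos 155° = -28.10
Leg 2 (S48°E, 6 km): east 6 sin 132° = 4.46, north 6 cos 132° = -4.01
Current position: (17.56, -32.11). Target: (4, 31). Remaining: Δeast = -13.56, Δnorth = 63.11.
Bearing = atan2(-13.56, 63.11) mod 360° = 347.87°; distance = √((-13.56)² + (63.11)²) = 64.551 km.

348°, 64.6 km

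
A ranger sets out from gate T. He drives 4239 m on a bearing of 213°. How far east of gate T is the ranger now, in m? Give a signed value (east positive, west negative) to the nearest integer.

Leg 1 (213°, 4239 m): east 4239 sin 213° = -2308.72, north 4239 cos 213° = -3555.12
Net east component: -2308.72 m.

-2309 m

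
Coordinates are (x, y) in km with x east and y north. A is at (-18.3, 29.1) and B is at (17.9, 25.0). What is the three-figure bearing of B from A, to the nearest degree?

096°

Δeast = 17.9 − -18.3 = 36.20; Δnorth = 25.0 − 29.1 = -4.10.
Bearing = atan2(Δeast, Δnorth) mod 360° = 96.46° ≈ 096°.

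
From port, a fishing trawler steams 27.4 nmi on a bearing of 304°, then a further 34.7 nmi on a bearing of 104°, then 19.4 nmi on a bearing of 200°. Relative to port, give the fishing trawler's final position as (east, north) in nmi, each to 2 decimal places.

Leg 1 (304°, 27.4 nmi): east 27.4 sin 304° = -22.72, north 27.4 cos 304° = 15.32
Leg 2 (104°, 34.7 nmi): east 34.7 sin 104° = 33.67, north 34.7 cos 104° = -8.39
Leg 3 (200°, 19.4 nmi): east 19.4 sin 200° = -6.64, north 19.4 cos 200° = -18.23
Summing: 4.32 nmi east, -11.30 nmi north → (4.32, -11.30).

(4.32, -11.30)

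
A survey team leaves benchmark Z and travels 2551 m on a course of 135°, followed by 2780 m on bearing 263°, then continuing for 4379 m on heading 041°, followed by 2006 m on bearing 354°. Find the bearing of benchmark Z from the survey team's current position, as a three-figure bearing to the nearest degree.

208°

Leg 1 (135°, 2551 m): east 2551 sin 135° = 1803.83, north 2551 cos 135° = -1803.83
Leg 2 (263°, 2780 m): east 2780 sin 263° = -2759.28, north 2780 cos 263° = -338.80
Leg 3 (041°, 4379 m): east 4379 sin 41° = 2872.88, north 4379 cos 41° = 3304.87
Leg 4 (354°, 2006 m): east 2006 sin 354° = -209.68, north 2006 cos 354° = 1995.01
Net displacement: 1707.75 east, 3157.26 north. Direction back to start is (-1707.75, -3157.26): bearing = atan2(-1707.75, -3157.26) mod 360° = 208.41° ≈ 208°.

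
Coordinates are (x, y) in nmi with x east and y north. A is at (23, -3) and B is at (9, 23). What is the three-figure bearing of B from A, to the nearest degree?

Δeast = 9 − 23 = -14.00; Δnorth = 23 − -3 = 26.00.
Bearing = atan2(Δeast, Δnorth) mod 360° = 331.70° ≈ 332°.

332°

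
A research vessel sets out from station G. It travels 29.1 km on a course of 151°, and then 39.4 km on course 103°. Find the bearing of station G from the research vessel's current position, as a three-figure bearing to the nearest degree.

303°

Leg 1 (151°, 29.1 km): east 29.1 sin 151° = 14.11, north 29.1 cos 151° = -25.45
Leg 2 (103°, 39.4 km): east 39.4 sin 103° = 38.39, north 39.4 cos 103° = -8.86
Net displacement: 52.50 east, -34.31 north. Direction back to start is (-52.50, 34.31): bearing = atan2(-52.50, 34.31) mod 360° = 303.17° ≈ 303°.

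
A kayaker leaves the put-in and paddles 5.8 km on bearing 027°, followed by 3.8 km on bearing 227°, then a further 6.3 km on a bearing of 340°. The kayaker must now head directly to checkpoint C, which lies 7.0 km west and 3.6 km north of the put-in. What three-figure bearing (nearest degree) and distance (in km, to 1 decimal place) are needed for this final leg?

Leg 1 (027°, 5.8 km): east 5.8 sin 27° = 2.63, north 5.8 cos 27° = 5.17
Leg 2 (227°, 3.8 km): east 3.8 sin 227° = -2.78, north 3.8 cos 227° = -2.59
Leg 3 (340°, 6.3 km): east 6.3 sin 340° = -2.15, north 6.3 cos 340° = 5.92
Current position: (-2.30, 8.50). Target: (-7.0, 3.6). Remaining: Δeast = -4.70, Δnorth = -4.90.
Bearing = atan2(-4.70, -4.90) mod 360° = 223.82°; distance = √((-4.70)² + (-4.90)²) = 6.787 km.

224°, 6.8 km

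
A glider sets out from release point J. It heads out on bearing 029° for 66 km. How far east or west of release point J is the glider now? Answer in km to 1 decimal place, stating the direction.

Leg 1 (029°, 66 km): east 66 sin 29° = 32.00, north 66 cos 29° = 57.72
Net east component: 32.00 km.

32.0 km east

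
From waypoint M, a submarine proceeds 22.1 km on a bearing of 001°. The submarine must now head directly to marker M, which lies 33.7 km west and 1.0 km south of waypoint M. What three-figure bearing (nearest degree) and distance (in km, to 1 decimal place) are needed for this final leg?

236°, 41.2 km

Leg 1 (001°, 22.1 km): east 22.1 sin 1° = 0.39, north 22.1 cos 1° = 22.10
Current position: (0.39, 22.10). Target: (-33.7, -1.0). Remaining: Δeast = -34.09, Δnorth = -23.10.
Bearing = atan2(-34.09, -23.10) mod 360° = 235.88°; distance = √((-34.09)² + (-23.10)²) = 41.174 km.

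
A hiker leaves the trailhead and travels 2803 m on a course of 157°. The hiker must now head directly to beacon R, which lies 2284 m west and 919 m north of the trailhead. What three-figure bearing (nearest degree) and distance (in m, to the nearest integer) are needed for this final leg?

Leg 1 (157°, 2803 m): east 2803 sin 157° = 1095.22, north 2803 cos 157° = -2580.18
Current position: (1095.22, -2580.18). Target: (-2284, 919). Remaining: Δeast = -3379.22, Δnorth = 3499.18.
Bearing = atan2(-3379.22, 3499.18) mod 360° = 316.00°; distance = √((-3379.22)² + (3499.18)²) = 4864.499 m.

316°, 4864 m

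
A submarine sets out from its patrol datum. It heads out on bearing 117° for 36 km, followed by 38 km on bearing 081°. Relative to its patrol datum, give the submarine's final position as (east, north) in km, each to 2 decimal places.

(69.61, -10.40)

Leg 1 (117°, 36 km): east 36 sin 117° = 32.08, north 36 cos 117° = -16.34
Leg 2 (081°, 38 km): east 38 sin 81° = 37.53, north 38 cos 81° = 5.94
Summing: 69.61 km east, -10.40 km north → (69.61, -10.40).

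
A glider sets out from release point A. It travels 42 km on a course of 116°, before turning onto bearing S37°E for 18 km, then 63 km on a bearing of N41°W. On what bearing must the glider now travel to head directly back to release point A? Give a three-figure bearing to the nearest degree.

Leg 1 (116°, 42 km): east 42 sin 116° = 37.75, north 42 cos 116° = -18.41
Leg 2 (S37°E, 18 km): east 18 sin 143° = 10.83, north 18 cos 143° = -14.38
Leg 3 (N41°W, 63 km): east 63 sin 319° = -41.33, north 63 cos 319° = 47.55
Net displacement: 7.25 east, 14.76 north. Direction back to start is (-7.25, -14.76): bearing = atan2(-7.25, -14.76) mod 360° = 206.16° ≈ 206°.

206°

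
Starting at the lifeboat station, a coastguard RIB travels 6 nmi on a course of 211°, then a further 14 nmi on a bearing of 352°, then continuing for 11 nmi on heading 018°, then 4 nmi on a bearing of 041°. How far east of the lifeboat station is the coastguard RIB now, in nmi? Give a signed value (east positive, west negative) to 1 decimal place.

Leg 1 (211°, 6 nmi): east 6 sin 211° = -3.09, north 6 cos 211° = -5.14
Leg 2 (352°, 14 nmi): east 14 sin 352° = -1.95, north 14 cos 352° = 13.86
Leg 3 (018°, 11 nmi): east 11 sin 18° = 3.40, north 11 cos 18° = 10.46
Leg 4 (041°, 4 nmi): east 4 sin 41° = 2.62, north 4 cos 41° = 3.02
Net east component: 0.98 nmi.

1.0 nmi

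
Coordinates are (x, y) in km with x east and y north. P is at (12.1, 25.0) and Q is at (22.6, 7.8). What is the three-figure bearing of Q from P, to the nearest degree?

Δeast = 22.6 − 12.1 = 10.50; Δnorth = 7.8 − 25.0 = -17.20.
Bearing = atan2(Δeast, Δnorth) mod 360° = 148.60° ≈ 149°.

149°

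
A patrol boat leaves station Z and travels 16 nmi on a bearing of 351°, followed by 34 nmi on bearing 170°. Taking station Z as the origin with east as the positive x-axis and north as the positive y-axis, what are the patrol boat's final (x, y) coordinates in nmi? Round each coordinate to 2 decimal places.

(3.40, -17.68)

Leg 1 (351°, 16 nmi): east 16 sin 351° = -2.50, north 16 cos 351° = 15.80
Leg 2 (170°, 34 nmi): east 34 sin 170° = 5.90, north 34 cos 170° = -33.48
Summing: 3.40 nmi east, -17.68 nmi north → (3.40, -17.68).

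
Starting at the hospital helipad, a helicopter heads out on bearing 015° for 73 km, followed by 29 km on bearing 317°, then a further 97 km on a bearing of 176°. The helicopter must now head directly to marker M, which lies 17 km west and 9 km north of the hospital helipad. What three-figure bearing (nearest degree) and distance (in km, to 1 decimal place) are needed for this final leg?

302°, 26.8 km

Leg 1 (015°, 73 km): east 73 sin 15° = 18.89, north 73 cos 15° = 70.51
Leg 2 (317°, 29 km): east 29 sin 317° = -19.78, north 29 cos 317° = 21.21
Leg 3 (176°, 97 km): east 97 sin 176° = 6.77, north 97 cos 176° = -96.76
Current position: (5.88, -5.04). Target: (-17, 9). Remaining: Δeast = -22.88, Δnorth = 14.04.
Bearing = atan2(-22.88, 14.04) mod 360° = 301.54°; distance = √((-22.88)² + (14.04)²) = 26.847 km.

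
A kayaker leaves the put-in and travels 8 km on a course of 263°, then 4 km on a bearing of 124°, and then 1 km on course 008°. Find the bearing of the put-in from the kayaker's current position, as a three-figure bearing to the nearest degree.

064°

Leg 1 (263°, 8 km): east 8 sin 263° = -7.94, north 8 cos 263° = -0.97
Leg 2 (124°, 4 km): east 4 sin 124° = 3.32, north 4 cos 124° = -2.24
Leg 3 (008°, 1 km): east 1 sin 8° = 0.14, north 1 cos 8° = 0.99
Net displacement: -4.49 east, -2.22 north. Direction back to start is (4.49, 2.22): bearing = atan2(4.49, 2.22) mod 360° = 63.65° ≈ 064°.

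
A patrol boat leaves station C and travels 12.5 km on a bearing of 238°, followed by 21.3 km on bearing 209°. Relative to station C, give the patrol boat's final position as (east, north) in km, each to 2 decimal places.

(-20.93, -25.25)

Leg 1 (238°, 12.5 km): east 12.5 sin 238° = -10.60, north 12.5 cos 238° = -6.62
Leg 2 (209°, 21.3 km): east 21.3 sin 209° = -10.33, north 21.3 cos 209° = -18.63
Summing: -20.93 km east, -25.25 km north → (-20.93, -25.25).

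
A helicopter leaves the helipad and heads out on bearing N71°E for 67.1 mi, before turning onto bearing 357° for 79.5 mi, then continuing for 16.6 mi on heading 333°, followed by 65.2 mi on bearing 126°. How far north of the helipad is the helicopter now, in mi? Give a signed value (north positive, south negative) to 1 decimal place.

77.7 mi

Leg 1 (N71°E, 67.1 mi): east 67.1 sin 71° = 63.44, north 67.1 cos 71° = 21.85
Leg 2 (357°, 79.5 mi): east 79.5 sin 357° = -4.16, north 79.5 cos 357° = 79.39
Leg 3 (333°, 16.6 mi): east 16.6 sin 333° = -7.54, north 16.6 cos 333° = 14.79
Leg 4 (126°, 65.2 mi): east 65.2 sin 126° = 52.75, north 65.2 cos 126° = -38.32
Net north component: 77.70 mi.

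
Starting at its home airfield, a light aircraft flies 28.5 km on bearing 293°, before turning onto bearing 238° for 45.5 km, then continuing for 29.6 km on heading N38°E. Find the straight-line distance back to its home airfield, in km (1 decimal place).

Leg 1 (293°, 28.5 km): east 28.5 sin 293° = -26.23, north 28.5 cos 293° = 11.14
Leg 2 (238°, 45.5 km): east 45.5 sin 238° = -38.59, north 45.5 cos 238° = -24.11
Leg 3 (N38°E, 29.6 km): east 29.6 sin 38° = 18.22, north 29.6 cos 38° = 23.33
Net: -46.60 east, 10.35 north. Distance = √((-46.60)² + (10.35)²) = 47.733 km.

47.7 km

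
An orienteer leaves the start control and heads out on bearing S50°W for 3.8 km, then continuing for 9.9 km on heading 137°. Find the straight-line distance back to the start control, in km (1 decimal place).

10.4 km

Leg 1 (S50°W, 3.8 km): east 3.8 sin 230° = -2.91, north 3.8 cos 230° = -2.44
Leg 2 (137°, 9.9 km): east 9.9 sin 137° = 6.75, north 9.9 cos 137° = -7.24
Net: 3.84 east, -9.68 north. Distance = √((3.84)² + (-9.68)²) = 10.417 km.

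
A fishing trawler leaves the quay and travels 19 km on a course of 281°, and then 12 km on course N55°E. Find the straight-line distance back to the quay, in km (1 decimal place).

Leg 1 (281°, 19 km): east 19 sin 281° = -18.65, north 19 cos 281° = 3.63
Leg 2 (N55°E, 12 km): east 12 sin 55° = 9.83, north 12 cos 55° = 6.88
Net: -8.82 east, 10.51 north. Distance = √((-8.82)² + (10.51)²) = 13.720 km.

13.7 km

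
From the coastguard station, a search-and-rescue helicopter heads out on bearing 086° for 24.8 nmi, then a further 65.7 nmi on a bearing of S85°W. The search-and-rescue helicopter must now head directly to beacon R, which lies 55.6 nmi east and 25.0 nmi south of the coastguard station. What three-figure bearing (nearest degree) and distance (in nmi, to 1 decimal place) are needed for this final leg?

102°, 98.6 nmi

Leg 1 (086°, 24.8 nmi): east 24.8 sin 86° = 24.74, north 24.8 cos 86° = 1.73
Leg 2 (S85°W, 65.7 nmi): east 65.7 sin 265° = -65.45, north 65.7 cos 265° = -5.73
Current position: (-40.71, -4.00). Target: (55.6, -25.0). Remaining: Δeast = 96.31, Δnorth = -21.00.
Bearing = atan2(96.31, -21.00) mod 360° = 102.30°; distance = √((96.31)² + (-21.00)²) = 98.574 nmi.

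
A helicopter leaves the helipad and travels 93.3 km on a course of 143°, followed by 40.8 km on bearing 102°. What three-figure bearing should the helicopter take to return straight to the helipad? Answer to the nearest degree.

Leg 1 (143°, 93.3 km): east 93.3 sin 143° = 56.15, north 93.3 cos 143° = -74.51
Leg 2 (102°, 40.8 km): east 40.8 sin 102° = 39.91, north 40.8 cos 102° = -8.48
Net displacement: 96.06 east, -83.00 north. Direction back to start is (-96.06, 83.00): bearing = atan2(-96.06, 83.00) mod 360° = 310.83° ≈ 311°.

311°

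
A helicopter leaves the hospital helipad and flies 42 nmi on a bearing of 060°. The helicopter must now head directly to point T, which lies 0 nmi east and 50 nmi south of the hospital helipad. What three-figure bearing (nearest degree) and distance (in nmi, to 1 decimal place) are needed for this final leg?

Leg 1 (060°, 42 nmi): east 42 sin 60° = 36.37, north 42 cos 60° = 21.00
Current position: (36.37, 21.00). Target: (0, -50). Remaining: Δeast = -36.37, Δnorth = -71.00.
Bearing = atan2(-36.37, -71.00) mod 360° = 207.13°; distance = √((-36.37)² + (-71.00)²) = 79.775 nmi.

207°, 79.8 nmi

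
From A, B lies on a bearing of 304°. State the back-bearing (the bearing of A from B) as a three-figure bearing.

124°

Back-bearing = 304° − 180° = 124°.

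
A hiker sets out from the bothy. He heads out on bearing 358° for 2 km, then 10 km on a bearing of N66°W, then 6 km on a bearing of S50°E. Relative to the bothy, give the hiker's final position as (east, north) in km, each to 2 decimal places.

(-4.61, 2.21)

Leg 1 (358°, 2 km): east 2 sin 358° = -0.07, north 2 cos 358° = 2.00
Leg 2 (N66°W, 10 km): east 10 sin 294° = -9.14, north 10 cos 294° = 4.07
Leg 3 (S50°E, 6 km): east 6 sin 130° = 4.60, north 6 cos 130° = -3.86
Summing: -4.61 km east, 2.21 km north → (-4.61, 2.21).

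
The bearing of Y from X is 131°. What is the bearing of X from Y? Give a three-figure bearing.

Back-bearing = 131° + 180° = 311°.

311°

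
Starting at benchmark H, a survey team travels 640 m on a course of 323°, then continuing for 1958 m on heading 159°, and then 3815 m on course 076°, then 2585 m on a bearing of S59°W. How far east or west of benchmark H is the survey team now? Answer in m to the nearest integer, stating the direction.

Leg 1 (323°, 640 m): east 640 sin 323° = -385.16, north 640 cos 323° = 511.13
Leg 2 (159°, 1958 m): east 1958 sin 159° = 701.68, north 1958 cos 159° = -1827.95
Leg 3 (076°, 3815 m): east 3815 sin 76° = 3701.68, north 3815 cos 76° = 922.93
Leg 4 (S59°W, 2585 m): east 2585 sin 239° = -2215.78, north 2585 cos 239° = -1331.37
Net east component: 1802.42 m.

1802 m east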